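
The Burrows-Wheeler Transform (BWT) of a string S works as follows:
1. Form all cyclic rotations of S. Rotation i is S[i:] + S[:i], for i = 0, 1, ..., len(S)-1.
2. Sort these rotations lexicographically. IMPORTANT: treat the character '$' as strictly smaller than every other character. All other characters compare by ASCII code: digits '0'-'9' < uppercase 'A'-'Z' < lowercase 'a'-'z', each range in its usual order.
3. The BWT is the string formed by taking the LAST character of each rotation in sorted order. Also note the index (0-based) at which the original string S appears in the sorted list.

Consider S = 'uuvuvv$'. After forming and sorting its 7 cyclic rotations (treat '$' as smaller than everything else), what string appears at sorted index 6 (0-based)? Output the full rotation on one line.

Answer: vv$uuvu

Derivation:
All 7 rotations (rotation i = S[i:]+S[:i]):
  rot[0] = uuvuvv$
  rot[1] = uvuvv$u
  rot[2] = vuvv$uu
  rot[3] = uvv$uuv
  rot[4] = vv$uuvu
  rot[5] = v$uuvuv
  rot[6] = $uuvuvv
Sorted (with $ < everything):
  sorted[0] = $uuvuvv
  sorted[1] = uuvuvv$
  sorted[2] = uvuvv$u
  sorted[3] = uvv$uuv
  sorted[4] = v$uuvuv
  sorted[5] = vuvv$uu
  sorted[6] = vv$uuvu
sorted[6] = vv$uuvu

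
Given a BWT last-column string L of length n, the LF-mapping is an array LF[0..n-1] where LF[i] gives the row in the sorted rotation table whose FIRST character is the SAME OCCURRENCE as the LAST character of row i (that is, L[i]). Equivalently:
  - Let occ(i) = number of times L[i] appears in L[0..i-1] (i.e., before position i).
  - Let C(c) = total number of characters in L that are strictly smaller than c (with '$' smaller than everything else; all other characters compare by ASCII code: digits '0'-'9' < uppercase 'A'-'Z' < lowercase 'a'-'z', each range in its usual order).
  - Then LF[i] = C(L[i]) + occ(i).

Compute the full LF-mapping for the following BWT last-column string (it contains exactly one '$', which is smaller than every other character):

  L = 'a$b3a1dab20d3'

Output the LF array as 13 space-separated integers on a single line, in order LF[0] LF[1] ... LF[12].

Answer: 6 0 9 4 7 2 11 8 10 3 1 12 5

Derivation:
Char counts: '$':1, '0':1, '1':1, '2':1, '3':2, 'a':3, 'b':2, 'd':2
C (first-col start): C('$')=0, C('0')=1, C('1')=2, C('2')=3, C('3')=4, C('a')=6, C('b')=9, C('d')=11
L[0]='a': occ=0, LF[0]=C('a')+0=6+0=6
L[1]='$': occ=0, LF[1]=C('$')+0=0+0=0
L[2]='b': occ=0, LF[2]=C('b')+0=9+0=9
L[3]='3': occ=0, LF[3]=C('3')+0=4+0=4
L[4]='a': occ=1, LF[4]=C('a')+1=6+1=7
L[5]='1': occ=0, LF[5]=C('1')+0=2+0=2
L[6]='d': occ=0, LF[6]=C('d')+0=11+0=11
L[7]='a': occ=2, LF[7]=C('a')+2=6+2=8
L[8]='b': occ=1, LF[8]=C('b')+1=9+1=10
L[9]='2': occ=0, LF[9]=C('2')+0=3+0=3
L[10]='0': occ=0, LF[10]=C('0')+0=1+0=1
L[11]='d': occ=1, LF[11]=C('d')+1=11+1=12
L[12]='3': occ=1, LF[12]=C('3')+1=4+1=5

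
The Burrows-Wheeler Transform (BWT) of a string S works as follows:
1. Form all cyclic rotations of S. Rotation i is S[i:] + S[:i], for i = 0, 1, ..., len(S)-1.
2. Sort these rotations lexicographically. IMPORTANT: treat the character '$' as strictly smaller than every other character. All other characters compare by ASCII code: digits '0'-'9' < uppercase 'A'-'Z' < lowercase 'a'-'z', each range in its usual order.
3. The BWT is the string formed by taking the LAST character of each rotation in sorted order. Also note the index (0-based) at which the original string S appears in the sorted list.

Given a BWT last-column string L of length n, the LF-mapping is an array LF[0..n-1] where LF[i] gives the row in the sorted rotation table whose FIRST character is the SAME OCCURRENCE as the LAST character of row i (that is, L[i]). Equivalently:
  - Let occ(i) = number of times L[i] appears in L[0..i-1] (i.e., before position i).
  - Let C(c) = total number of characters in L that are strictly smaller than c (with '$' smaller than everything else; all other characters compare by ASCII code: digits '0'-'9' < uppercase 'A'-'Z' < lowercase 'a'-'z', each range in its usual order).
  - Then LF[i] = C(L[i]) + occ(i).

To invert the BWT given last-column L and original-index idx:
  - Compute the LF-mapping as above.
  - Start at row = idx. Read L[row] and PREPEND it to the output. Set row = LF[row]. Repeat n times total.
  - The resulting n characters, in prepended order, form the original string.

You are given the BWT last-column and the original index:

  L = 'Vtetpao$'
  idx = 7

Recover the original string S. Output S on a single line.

Answer: teapotV$

Derivation:
LF mapping: 1 6 3 7 5 2 4 0
Walk LF starting at row 7, prepending L[row]:
  step 1: row=7, L[7]='$', prepend. Next row=LF[7]=0
  step 2: row=0, L[0]='V', prepend. Next row=LF[0]=1
  step 3: row=1, L[1]='t', prepend. Next row=LF[1]=6
  step 4: row=6, L[6]='o', prepend. Next row=LF[6]=4
  step 5: row=4, L[4]='p', prepend. Next row=LF[4]=5
  step 6: row=5, L[5]='a', prepend. Next row=LF[5]=2
  step 7: row=2, L[2]='e', prepend. Next row=LF[2]=3
  step 8: row=3, L[3]='t', prepend. Next row=LF[3]=7
Reversed output: teapotV$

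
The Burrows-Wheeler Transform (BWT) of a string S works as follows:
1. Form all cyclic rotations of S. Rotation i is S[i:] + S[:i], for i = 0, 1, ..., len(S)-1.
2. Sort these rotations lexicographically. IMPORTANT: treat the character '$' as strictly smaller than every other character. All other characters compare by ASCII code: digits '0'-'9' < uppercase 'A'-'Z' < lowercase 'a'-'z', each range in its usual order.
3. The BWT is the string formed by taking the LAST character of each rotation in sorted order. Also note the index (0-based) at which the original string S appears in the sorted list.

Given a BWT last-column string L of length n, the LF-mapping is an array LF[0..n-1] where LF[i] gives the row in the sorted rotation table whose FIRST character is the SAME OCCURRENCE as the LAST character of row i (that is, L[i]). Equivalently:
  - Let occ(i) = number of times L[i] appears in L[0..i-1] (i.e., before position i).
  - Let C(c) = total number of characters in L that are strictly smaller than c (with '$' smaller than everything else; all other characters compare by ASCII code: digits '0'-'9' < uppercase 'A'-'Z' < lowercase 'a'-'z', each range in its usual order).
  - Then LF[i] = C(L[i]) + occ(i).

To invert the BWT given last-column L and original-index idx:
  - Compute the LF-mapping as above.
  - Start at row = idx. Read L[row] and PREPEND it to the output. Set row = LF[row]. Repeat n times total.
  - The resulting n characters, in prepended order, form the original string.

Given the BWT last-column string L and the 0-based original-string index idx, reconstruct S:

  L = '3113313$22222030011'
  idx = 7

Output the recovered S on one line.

Answer: 131103031022222133$

Derivation:
LF mapping: 14 4 5 15 16 6 17 0 9 10 11 12 13 1 18 2 3 7 8
Walk LF starting at row 7, prepending L[row]:
  step 1: row=7, L[7]='$', prepend. Next row=LF[7]=0
  step 2: row=0, L[0]='3', prepend. Next row=LF[0]=14
  step 3: row=14, L[14]='3', prepend. Next row=LF[14]=18
  step 4: row=18, L[18]='1', prepend. Next row=LF[18]=8
  step 5: row=8, L[8]='2', prepend. Next row=LF[8]=9
  step 6: row=9, L[9]='2', prepend. Next row=LF[9]=10
  step 7: row=10, L[10]='2', prepend. Next row=LF[10]=11
  step 8: row=11, L[11]='2', prepend. Next row=LF[11]=12
  step 9: row=12, L[12]='2', prepend. Next row=LF[12]=13
  step 10: row=13, L[13]='0', prepend. Next row=LF[13]=1
  step 11: row=1, L[1]='1', prepend. Next row=LF[1]=4
  step 12: row=4, L[4]='3', prepend. Next row=LF[4]=16
  step 13: row=16, L[16]='0', prepend. Next row=LF[16]=3
  step 14: row=3, L[3]='3', prepend. Next row=LF[3]=15
  step 15: row=15, L[15]='0', prepend. Next row=LF[15]=2
  step 16: row=2, L[2]='1', prepend. Next row=LF[2]=5
  step 17: row=5, L[5]='1', prepend. Next row=LF[5]=6
  step 18: row=6, L[6]='3', prepend. Next row=LF[6]=17
  step 19: row=17, L[17]='1', prepend. Next row=LF[17]=7
Reversed output: 131103031022222133$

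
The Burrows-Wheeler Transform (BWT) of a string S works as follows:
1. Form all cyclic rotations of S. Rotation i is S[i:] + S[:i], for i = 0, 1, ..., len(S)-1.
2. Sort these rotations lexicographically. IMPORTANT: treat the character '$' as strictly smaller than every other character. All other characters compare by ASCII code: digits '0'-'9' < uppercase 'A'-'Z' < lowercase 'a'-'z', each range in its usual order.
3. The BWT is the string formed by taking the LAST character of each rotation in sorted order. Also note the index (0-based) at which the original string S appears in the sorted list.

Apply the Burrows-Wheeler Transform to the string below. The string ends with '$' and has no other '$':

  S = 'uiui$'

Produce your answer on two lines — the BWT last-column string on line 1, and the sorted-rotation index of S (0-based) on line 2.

Answer: iuui$
4

Derivation:
All 5 rotations (rotation i = S[i:]+S[:i]):
  rot[0] = uiui$
  rot[1] = iui$u
  rot[2] = ui$ui
  rot[3] = i$uiu
  rot[4] = $uiui
Sorted (with $ < everything):
  sorted[0] = $uiui  (last char: 'i')
  sorted[1] = i$uiu  (last char: 'u')
  sorted[2] = iui$u  (last char: 'u')
  sorted[3] = ui$ui  (last char: 'i')
  sorted[4] = uiui$  (last char: '$')
Last column: iuui$
Original string S is at sorted index 4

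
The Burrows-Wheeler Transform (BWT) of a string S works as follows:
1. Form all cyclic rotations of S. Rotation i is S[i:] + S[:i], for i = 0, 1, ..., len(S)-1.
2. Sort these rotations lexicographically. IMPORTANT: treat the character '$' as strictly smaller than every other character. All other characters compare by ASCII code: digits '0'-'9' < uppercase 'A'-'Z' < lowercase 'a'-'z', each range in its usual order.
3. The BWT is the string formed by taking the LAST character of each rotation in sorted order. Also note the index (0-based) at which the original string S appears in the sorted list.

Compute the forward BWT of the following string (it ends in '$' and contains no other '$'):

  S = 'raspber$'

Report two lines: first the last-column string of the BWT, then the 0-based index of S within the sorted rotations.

Answer: rrpbse$a
6

Derivation:
All 8 rotations (rotation i = S[i:]+S[:i]):
  rot[0] = raspber$
  rot[1] = aspber$r
  rot[2] = spber$ra
  rot[3] = pber$ras
  rot[4] = ber$rasp
  rot[5] = er$raspb
  rot[6] = r$raspbe
  rot[7] = $raspber
Sorted (with $ < everything):
  sorted[0] = $raspber  (last char: 'r')
  sorted[1] = aspber$r  (last char: 'r')
  sorted[2] = ber$rasp  (last char: 'p')
  sorted[3] = er$raspb  (last char: 'b')
  sorted[4] = pber$ras  (last char: 's')
  sorted[5] = r$raspbe  (last char: 'e')
  sorted[6] = raspber$  (last char: '$')
  sorted[7] = spber$ra  (last char: 'a')
Last column: rrpbse$a
Original string S is at sorted index 6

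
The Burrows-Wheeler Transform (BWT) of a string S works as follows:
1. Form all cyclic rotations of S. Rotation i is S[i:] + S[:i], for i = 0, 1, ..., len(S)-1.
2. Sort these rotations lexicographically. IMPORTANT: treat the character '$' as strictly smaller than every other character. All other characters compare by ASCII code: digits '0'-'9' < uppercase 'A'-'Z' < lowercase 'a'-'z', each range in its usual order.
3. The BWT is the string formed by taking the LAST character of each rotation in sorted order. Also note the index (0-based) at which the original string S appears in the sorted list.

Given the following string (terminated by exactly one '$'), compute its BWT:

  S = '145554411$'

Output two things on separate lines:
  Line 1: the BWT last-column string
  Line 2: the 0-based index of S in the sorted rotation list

All 10 rotations (rotation i = S[i:]+S[:i]):
  rot[0] = 145554411$
  rot[1] = 45554411$1
  rot[2] = 5554411$14
  rot[3] = 554411$145
  rot[4] = 54411$1455
  rot[5] = 4411$14555
  rot[6] = 411$145554
  rot[7] = 11$1455544
  rot[8] = 1$14555441
  rot[9] = $145554411
Sorted (with $ < everything):
  sorted[0] = $145554411  (last char: '1')
  sorted[1] = 1$14555441  (last char: '1')
  sorted[2] = 11$1455544  (last char: '4')
  sorted[3] = 145554411$  (last char: '$')
  sorted[4] = 411$145554  (last char: '4')
  sorted[5] = 4411$14555  (last char: '5')
  sorted[6] = 45554411$1  (last char: '1')
  sorted[7] = 54411$1455  (last char: '5')
  sorted[8] = 554411$145  (last char: '5')
  sorted[9] = 5554411$14  (last char: '4')
Last column: 114$451554
Original string S is at sorted index 3

Answer: 114$451554
3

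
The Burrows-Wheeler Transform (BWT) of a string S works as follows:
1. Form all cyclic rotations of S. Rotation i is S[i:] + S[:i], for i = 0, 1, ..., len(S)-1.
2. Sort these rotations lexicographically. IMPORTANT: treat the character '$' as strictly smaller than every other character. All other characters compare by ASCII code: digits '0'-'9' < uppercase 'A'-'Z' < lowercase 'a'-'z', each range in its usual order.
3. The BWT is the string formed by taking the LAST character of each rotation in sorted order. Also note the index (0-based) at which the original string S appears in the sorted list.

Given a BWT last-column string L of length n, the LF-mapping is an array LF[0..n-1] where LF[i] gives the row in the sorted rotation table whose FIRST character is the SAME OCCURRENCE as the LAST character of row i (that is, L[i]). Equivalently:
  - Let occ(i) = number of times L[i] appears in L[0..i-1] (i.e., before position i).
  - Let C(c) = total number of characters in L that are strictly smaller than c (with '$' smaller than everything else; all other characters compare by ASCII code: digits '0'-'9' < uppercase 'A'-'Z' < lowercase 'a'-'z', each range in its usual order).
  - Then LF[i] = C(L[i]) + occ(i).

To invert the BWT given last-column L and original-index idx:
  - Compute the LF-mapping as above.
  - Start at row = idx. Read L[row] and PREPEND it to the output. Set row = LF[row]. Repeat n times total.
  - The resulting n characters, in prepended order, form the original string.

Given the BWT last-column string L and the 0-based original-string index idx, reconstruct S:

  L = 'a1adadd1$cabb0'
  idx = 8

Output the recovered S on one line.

LF mapping: 4 2 5 11 6 12 13 3 0 10 7 8 9 1
Walk LF starting at row 8, prepending L[row]:
  step 1: row=8, L[8]='$', prepend. Next row=LF[8]=0
  step 2: row=0, L[0]='a', prepend. Next row=LF[0]=4
  step 3: row=4, L[4]='a', prepend. Next row=LF[4]=6
  step 4: row=6, L[6]='d', prepend. Next row=LF[6]=13
  step 5: row=13, L[13]='0', prepend. Next row=LF[13]=1
  step 6: row=1, L[1]='1', prepend. Next row=LF[1]=2
  step 7: row=2, L[2]='a', prepend. Next row=LF[2]=5
  step 8: row=5, L[5]='d', prepend. Next row=LF[5]=12
  step 9: row=12, L[12]='b', prepend. Next row=LF[12]=9
  step 10: row=9, L[9]='c', prepend. Next row=LF[9]=10
  step 11: row=10, L[10]='a', prepend. Next row=LF[10]=7
  step 12: row=7, L[7]='1', prepend. Next row=LF[7]=3
  step 13: row=3, L[3]='d', prepend. Next row=LF[3]=11
  step 14: row=11, L[11]='b', prepend. Next row=LF[11]=8
Reversed output: bd1acbda10daa$

Answer: bd1acbda10daa$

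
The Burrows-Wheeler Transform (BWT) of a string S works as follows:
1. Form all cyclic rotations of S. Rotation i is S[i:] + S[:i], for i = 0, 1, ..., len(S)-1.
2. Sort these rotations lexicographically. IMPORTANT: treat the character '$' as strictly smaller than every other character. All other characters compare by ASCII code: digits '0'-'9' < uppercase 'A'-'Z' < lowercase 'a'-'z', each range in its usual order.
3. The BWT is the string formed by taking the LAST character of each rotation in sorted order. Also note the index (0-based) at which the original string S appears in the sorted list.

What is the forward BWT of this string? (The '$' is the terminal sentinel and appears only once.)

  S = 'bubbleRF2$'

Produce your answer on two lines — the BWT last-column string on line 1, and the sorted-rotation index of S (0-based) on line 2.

All 10 rotations (rotation i = S[i:]+S[:i]):
  rot[0] = bubbleRF2$
  rot[1] = ubbleRF2$b
  rot[2] = bbleRF2$bu
  rot[3] = bleRF2$bub
  rot[4] = leRF2$bubb
  rot[5] = eRF2$bubbl
  rot[6] = RF2$bubble
  rot[7] = F2$bubbleR
  rot[8] = 2$bubbleRF
  rot[9] = $bubbleRF2
Sorted (with $ < everything):
  sorted[0] = $bubbleRF2  (last char: '2')
  sorted[1] = 2$bubbleRF  (last char: 'F')
  sorted[2] = F2$bubbleR  (last char: 'R')
  sorted[3] = RF2$bubble  (last char: 'e')
  sorted[4] = bbleRF2$bu  (last char: 'u')
  sorted[5] = bleRF2$bub  (last char: 'b')
  sorted[6] = bubbleRF2$  (last char: '$')
  sorted[7] = eRF2$bubbl  (last char: 'l')
  sorted[8] = leRF2$bubb  (last char: 'b')
  sorted[9] = ubbleRF2$b  (last char: 'b')
Last column: 2FReub$lbb
Original string S is at sorted index 6

Answer: 2FReub$lbb
6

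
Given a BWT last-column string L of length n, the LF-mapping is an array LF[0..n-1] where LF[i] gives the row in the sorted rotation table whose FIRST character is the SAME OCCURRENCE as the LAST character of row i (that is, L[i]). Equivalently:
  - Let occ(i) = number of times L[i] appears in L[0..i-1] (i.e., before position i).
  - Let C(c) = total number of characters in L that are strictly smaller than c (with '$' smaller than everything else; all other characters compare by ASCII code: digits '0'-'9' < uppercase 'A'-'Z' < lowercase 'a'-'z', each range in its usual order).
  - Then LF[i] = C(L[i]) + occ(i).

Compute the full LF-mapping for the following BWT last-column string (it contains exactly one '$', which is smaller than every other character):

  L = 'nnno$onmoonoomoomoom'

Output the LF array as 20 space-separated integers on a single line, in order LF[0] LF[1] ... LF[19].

Answer: 5 6 7 10 0 11 8 1 12 13 9 14 15 2 16 17 3 18 19 4

Derivation:
Char counts: '$':1, 'm':4, 'n':5, 'o':10
C (first-col start): C('$')=0, C('m')=1, C('n')=5, C('o')=10
L[0]='n': occ=0, LF[0]=C('n')+0=5+0=5
L[1]='n': occ=1, LF[1]=C('n')+1=5+1=6
L[2]='n': occ=2, LF[2]=C('n')+2=5+2=7
L[3]='o': occ=0, LF[3]=C('o')+0=10+0=10
L[4]='$': occ=0, LF[4]=C('$')+0=0+0=0
L[5]='o': occ=1, LF[5]=C('o')+1=10+1=11
L[6]='n': occ=3, LF[6]=C('n')+3=5+3=8
L[7]='m': occ=0, LF[7]=C('m')+0=1+0=1
L[8]='o': occ=2, LF[8]=C('o')+2=10+2=12
L[9]='o': occ=3, LF[9]=C('o')+3=10+3=13
L[10]='n': occ=4, LF[10]=C('n')+4=5+4=9
L[11]='o': occ=4, LF[11]=C('o')+4=10+4=14
L[12]='o': occ=5, LF[12]=C('o')+5=10+5=15
L[13]='m': occ=1, LF[13]=C('m')+1=1+1=2
L[14]='o': occ=6, LF[14]=C('o')+6=10+6=16
L[15]='o': occ=7, LF[15]=C('o')+7=10+7=17
L[16]='m': occ=2, LF[16]=C('m')+2=1+2=3
L[17]='o': occ=8, LF[17]=C('o')+8=10+8=18
L[18]='o': occ=9, LF[18]=C('o')+9=10+9=19
L[19]='m': occ=3, LF[19]=C('m')+3=1+3=4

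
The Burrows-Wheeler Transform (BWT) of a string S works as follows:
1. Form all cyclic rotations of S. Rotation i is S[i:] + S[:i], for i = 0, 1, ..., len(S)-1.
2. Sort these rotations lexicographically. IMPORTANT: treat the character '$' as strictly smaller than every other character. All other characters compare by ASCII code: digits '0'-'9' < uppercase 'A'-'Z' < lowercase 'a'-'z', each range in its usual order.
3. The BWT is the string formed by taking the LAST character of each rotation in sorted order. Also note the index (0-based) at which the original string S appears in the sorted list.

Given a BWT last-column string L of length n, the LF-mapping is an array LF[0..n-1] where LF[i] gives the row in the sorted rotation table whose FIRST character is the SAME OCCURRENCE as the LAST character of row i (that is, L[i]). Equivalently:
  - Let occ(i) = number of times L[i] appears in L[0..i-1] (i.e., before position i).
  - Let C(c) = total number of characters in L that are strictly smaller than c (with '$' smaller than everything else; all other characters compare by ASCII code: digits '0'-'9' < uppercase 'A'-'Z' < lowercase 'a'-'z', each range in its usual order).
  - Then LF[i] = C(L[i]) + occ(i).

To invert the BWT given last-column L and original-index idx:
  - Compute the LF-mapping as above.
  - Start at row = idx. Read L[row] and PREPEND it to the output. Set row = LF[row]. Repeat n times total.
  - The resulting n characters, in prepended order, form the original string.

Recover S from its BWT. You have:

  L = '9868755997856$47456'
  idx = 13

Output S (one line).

Answer: 848557696787559649$

Derivation:
LF mapping: 16 13 7 14 10 3 4 17 18 11 15 5 8 0 1 12 2 6 9
Walk LF starting at row 13, prepending L[row]:
  step 1: row=13, L[13]='$', prepend. Next row=LF[13]=0
  step 2: row=0, L[0]='9', prepend. Next row=LF[0]=16
  step 3: row=16, L[16]='4', prepend. Next row=LF[16]=2
  step 4: row=2, L[2]='6', prepend. Next row=LF[2]=7
  step 5: row=7, L[7]='9', prepend. Next row=LF[7]=17
  step 6: row=17, L[17]='5', prepend. Next row=LF[17]=6
  step 7: row=6, L[6]='5', prepend. Next row=LF[6]=4
  step 8: row=4, L[4]='7', prepend. Next row=LF[4]=10
  step 9: row=10, L[10]='8', prepend. Next row=LF[10]=15
  step 10: row=15, L[15]='7', prepend. Next row=LF[15]=12
  step 11: row=12, L[12]='6', prepend. Next row=LF[12]=8
  step 12: row=8, L[8]='9', prepend. Next row=LF[8]=18
  step 13: row=18, L[18]='6', prepend. Next row=LF[18]=9
  step 14: row=9, L[9]='7', prepend. Next row=LF[9]=11
  step 15: row=11, L[11]='5', prepend. Next row=LF[11]=5
  step 16: row=5, L[5]='5', prepend. Next row=LF[5]=3
  step 17: row=3, L[3]='8', prepend. Next row=LF[3]=14
  step 18: row=14, L[14]='4', prepend. Next row=LF[14]=1
  step 19: row=1, L[1]='8', prepend. Next row=LF[1]=13
Reversed output: 848557696787559649$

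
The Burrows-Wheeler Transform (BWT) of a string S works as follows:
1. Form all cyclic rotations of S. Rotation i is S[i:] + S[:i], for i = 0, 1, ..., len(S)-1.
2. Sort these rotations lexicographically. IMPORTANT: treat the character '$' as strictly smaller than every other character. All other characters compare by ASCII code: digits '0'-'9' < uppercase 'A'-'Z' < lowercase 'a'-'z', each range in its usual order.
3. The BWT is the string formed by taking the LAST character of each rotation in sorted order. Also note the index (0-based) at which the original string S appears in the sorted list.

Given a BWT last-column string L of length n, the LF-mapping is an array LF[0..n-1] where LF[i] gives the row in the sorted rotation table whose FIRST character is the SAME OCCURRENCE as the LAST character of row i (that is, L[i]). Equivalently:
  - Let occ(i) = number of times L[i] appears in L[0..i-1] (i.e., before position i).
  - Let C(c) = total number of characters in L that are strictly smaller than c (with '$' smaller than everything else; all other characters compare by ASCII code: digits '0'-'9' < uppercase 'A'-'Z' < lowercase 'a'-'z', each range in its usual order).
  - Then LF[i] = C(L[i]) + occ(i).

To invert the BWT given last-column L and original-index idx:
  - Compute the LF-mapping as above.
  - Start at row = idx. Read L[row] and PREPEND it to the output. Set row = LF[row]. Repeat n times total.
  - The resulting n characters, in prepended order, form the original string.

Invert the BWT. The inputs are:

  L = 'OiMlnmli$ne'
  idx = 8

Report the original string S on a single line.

LF mapping: 2 4 1 6 9 8 7 5 0 10 3
Walk LF starting at row 8, prepending L[row]:
  step 1: row=8, L[8]='$', prepend. Next row=LF[8]=0
  step 2: row=0, L[0]='O', prepend. Next row=LF[0]=2
  step 3: row=2, L[2]='M', prepend. Next row=LF[2]=1
  step 4: row=1, L[1]='i', prepend. Next row=LF[1]=4
  step 5: row=4, L[4]='n', prepend. Next row=LF[4]=9
  step 6: row=9, L[9]='n', prepend. Next row=LF[9]=10
  step 7: row=10, L[10]='e', prepend. Next row=LF[10]=3
  step 8: row=3, L[3]='l', prepend. Next row=LF[3]=6
  step 9: row=6, L[6]='l', prepend. Next row=LF[6]=7
  step 10: row=7, L[7]='i', prepend. Next row=LF[7]=5
  step 11: row=5, L[5]='m', prepend. Next row=LF[5]=8
Reversed output: millenniMO$

Answer: millenniMO$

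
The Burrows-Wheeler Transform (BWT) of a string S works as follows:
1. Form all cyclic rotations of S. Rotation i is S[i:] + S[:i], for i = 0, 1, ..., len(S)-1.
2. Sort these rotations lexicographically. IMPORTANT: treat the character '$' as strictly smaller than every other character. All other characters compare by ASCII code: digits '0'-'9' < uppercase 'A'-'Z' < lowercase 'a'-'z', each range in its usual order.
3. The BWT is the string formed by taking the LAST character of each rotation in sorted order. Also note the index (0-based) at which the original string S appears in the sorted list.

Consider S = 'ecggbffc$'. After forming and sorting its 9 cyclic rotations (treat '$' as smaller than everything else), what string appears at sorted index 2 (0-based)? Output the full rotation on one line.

Answer: c$ecggbff

Derivation:
All 9 rotations (rotation i = S[i:]+S[:i]):
  rot[0] = ecggbffc$
  rot[1] = cggbffc$e
  rot[2] = ggbffc$ec
  rot[3] = gbffc$ecg
  rot[4] = bffc$ecgg
  rot[5] = ffc$ecggb
  rot[6] = fc$ecggbf
  rot[7] = c$ecggbff
  rot[8] = $ecggbffc
Sorted (with $ < everything):
  sorted[0] = $ecggbffc
  sorted[1] = bffc$ecgg
  sorted[2] = c$ecggbff
  sorted[3] = cggbffc$e
  sorted[4] = ecggbffc$
  sorted[5] = fc$ecggbf
  sorted[6] = ffc$ecggb
  sorted[7] = gbffc$ecg
  sorted[8] = ggbffc$ec
sorted[2] = c$ecggbff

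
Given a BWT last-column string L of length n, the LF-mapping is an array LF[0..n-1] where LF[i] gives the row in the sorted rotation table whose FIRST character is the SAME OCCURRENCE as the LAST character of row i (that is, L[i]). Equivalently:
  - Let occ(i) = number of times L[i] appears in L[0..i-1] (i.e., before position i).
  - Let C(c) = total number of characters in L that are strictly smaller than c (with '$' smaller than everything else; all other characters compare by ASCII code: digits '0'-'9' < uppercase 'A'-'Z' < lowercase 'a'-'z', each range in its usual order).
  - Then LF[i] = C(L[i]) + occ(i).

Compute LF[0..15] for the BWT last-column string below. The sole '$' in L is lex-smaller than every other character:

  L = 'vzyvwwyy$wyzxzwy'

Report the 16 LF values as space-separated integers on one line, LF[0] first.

Answer: 1 13 8 2 3 4 9 10 0 5 11 14 7 15 6 12

Derivation:
Char counts: '$':1, 'v':2, 'w':4, 'x':1, 'y':5, 'z':3
C (first-col start): C('$')=0, C('v')=1, C('w')=3, C('x')=7, C('y')=8, C('z')=13
L[0]='v': occ=0, LF[0]=C('v')+0=1+0=1
L[1]='z': occ=0, LF[1]=C('z')+0=13+0=13
L[2]='y': occ=0, LF[2]=C('y')+0=8+0=8
L[3]='v': occ=1, LF[3]=C('v')+1=1+1=2
L[4]='w': occ=0, LF[4]=C('w')+0=3+0=3
L[5]='w': occ=1, LF[5]=C('w')+1=3+1=4
L[6]='y': occ=1, LF[6]=C('y')+1=8+1=9
L[7]='y': occ=2, LF[7]=C('y')+2=8+2=10
L[8]='$': occ=0, LF[8]=C('$')+0=0+0=0
L[9]='w': occ=2, LF[9]=C('w')+2=3+2=5
L[10]='y': occ=3, LF[10]=C('y')+3=8+3=11
L[11]='z': occ=1, LF[11]=C('z')+1=13+1=14
L[12]='x': occ=0, LF[12]=C('x')+0=7+0=7
L[13]='z': occ=2, LF[13]=C('z')+2=13+2=15
L[14]='w': occ=3, LF[14]=C('w')+3=3+3=6
L[15]='y': occ=4, LF[15]=C('y')+4=8+4=12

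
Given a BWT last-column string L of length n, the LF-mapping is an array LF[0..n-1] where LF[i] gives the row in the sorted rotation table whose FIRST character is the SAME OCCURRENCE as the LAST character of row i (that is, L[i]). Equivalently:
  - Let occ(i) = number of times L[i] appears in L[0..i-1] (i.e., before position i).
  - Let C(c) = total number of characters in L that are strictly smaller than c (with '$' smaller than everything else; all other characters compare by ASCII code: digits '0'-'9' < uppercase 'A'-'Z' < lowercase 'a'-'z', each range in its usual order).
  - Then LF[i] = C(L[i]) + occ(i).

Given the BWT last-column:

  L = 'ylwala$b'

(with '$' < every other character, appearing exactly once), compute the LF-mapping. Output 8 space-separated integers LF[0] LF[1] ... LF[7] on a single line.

Char counts: '$':1, 'a':2, 'b':1, 'l':2, 'w':1, 'y':1
C (first-col start): C('$')=0, C('a')=1, C('b')=3, C('l')=4, C('w')=6, C('y')=7
L[0]='y': occ=0, LF[0]=C('y')+0=7+0=7
L[1]='l': occ=0, LF[1]=C('l')+0=4+0=4
L[2]='w': occ=0, LF[2]=C('w')+0=6+0=6
L[3]='a': occ=0, LF[3]=C('a')+0=1+0=1
L[4]='l': occ=1, LF[4]=C('l')+1=4+1=5
L[5]='a': occ=1, LF[5]=C('a')+1=1+1=2
L[6]='$': occ=0, LF[6]=C('$')+0=0+0=0
L[7]='b': occ=0, LF[7]=C('b')+0=3+0=3

Answer: 7 4 6 1 5 2 0 3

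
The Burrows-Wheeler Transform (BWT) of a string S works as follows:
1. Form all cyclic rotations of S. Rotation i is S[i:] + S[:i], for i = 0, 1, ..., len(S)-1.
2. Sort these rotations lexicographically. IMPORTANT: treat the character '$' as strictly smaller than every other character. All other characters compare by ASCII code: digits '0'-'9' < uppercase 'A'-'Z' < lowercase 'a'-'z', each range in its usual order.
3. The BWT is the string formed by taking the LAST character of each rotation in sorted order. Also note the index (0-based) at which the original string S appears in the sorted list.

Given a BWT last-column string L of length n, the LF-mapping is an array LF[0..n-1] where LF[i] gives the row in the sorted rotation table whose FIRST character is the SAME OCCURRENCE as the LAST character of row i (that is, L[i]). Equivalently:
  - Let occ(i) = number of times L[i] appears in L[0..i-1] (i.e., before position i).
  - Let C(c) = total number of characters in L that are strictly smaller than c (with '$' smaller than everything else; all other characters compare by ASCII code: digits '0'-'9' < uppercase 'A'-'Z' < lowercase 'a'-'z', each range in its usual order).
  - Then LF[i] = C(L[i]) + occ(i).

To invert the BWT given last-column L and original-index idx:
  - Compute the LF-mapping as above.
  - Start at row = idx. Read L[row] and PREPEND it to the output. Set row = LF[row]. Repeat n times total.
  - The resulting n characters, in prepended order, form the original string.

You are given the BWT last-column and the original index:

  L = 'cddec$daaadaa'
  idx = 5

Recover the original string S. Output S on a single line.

LF mapping: 6 8 9 12 7 0 10 1 2 3 11 4 5
Walk LF starting at row 5, prepending L[row]:
  step 1: row=5, L[5]='$', prepend. Next row=LF[5]=0
  step 2: row=0, L[0]='c', prepend. Next row=LF[0]=6
  step 3: row=6, L[6]='d', prepend. Next row=LF[6]=10
  step 4: row=10, L[10]='d', prepend. Next row=LF[10]=11
  step 5: row=11, L[11]='a', prepend. Next row=LF[11]=4
  step 6: row=4, L[4]='c', prepend. Next row=LF[4]=7
  step 7: row=7, L[7]='a', prepend. Next row=LF[7]=1
  step 8: row=1, L[1]='d', prepend. Next row=LF[1]=8
  step 9: row=8, L[8]='a', prepend. Next row=LF[8]=2
  step 10: row=2, L[2]='d', prepend. Next row=LF[2]=9
  step 11: row=9, L[9]='a', prepend. Next row=LF[9]=3
  step 12: row=3, L[3]='e', prepend. Next row=LF[3]=12
  step 13: row=12, L[12]='a', prepend. Next row=LF[12]=5
Reversed output: aeadadacaddc$

Answer: aeadadacaddc$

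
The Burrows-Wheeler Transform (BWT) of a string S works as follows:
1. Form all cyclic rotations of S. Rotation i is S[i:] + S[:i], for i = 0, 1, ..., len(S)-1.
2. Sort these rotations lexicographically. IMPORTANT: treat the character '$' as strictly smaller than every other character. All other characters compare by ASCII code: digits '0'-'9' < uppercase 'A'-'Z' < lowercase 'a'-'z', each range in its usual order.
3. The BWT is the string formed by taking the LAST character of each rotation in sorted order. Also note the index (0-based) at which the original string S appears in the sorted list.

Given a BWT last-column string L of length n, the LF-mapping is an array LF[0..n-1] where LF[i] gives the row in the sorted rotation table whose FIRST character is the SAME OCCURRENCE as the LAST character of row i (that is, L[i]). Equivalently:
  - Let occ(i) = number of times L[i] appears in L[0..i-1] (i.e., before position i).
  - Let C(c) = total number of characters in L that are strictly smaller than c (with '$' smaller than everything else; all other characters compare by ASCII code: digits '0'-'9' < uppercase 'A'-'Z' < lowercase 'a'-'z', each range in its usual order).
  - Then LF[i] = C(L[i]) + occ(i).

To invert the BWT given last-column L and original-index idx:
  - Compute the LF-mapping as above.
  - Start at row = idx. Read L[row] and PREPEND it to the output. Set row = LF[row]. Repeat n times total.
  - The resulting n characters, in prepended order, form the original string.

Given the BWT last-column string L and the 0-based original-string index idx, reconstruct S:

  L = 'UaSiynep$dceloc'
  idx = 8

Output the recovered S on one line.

Answer: encyclopediaSU$

Derivation:
LF mapping: 2 3 1 9 14 11 7 13 0 6 4 8 10 12 5
Walk LF starting at row 8, prepending L[row]:
  step 1: row=8, L[8]='$', prepend. Next row=LF[8]=0
  step 2: row=0, L[0]='U', prepend. Next row=LF[0]=2
  step 3: row=2, L[2]='S', prepend. Next row=LF[2]=1
  step 4: row=1, L[1]='a', prepend. Next row=LF[1]=3
  step 5: row=3, L[3]='i', prepend. Next row=LF[3]=9
  step 6: row=9, L[9]='d', prepend. Next row=LF[9]=6
  step 7: row=6, L[6]='e', prepend. Next row=LF[6]=7
  step 8: row=7, L[7]='p', prepend. Next row=LF[7]=13
  step 9: row=13, L[13]='o', prepend. Next row=LF[13]=12
  step 10: row=12, L[12]='l', prepend. Next row=LF[12]=10
  step 11: row=10, L[10]='c', prepend. Next row=LF[10]=4
  step 12: row=4, L[4]='y', prepend. Next row=LF[4]=14
  step 13: row=14, L[14]='c', prepend. Next row=LF[14]=5
  step 14: row=5, L[5]='n', prepend. Next row=LF[5]=11
  step 15: row=11, L[11]='e', prepend. Next row=LF[11]=8
Reversed output: encyclopediaSU$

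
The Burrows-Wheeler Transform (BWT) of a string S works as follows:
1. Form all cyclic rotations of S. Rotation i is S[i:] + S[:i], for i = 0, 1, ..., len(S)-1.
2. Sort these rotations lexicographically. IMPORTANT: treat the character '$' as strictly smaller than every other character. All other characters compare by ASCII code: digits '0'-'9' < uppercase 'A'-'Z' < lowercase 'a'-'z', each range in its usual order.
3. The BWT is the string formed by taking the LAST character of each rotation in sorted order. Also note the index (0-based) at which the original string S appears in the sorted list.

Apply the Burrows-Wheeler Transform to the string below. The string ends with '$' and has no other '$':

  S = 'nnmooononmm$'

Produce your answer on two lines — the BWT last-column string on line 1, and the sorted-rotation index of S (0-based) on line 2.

Answer: mmnnon$onoom
6

Derivation:
All 12 rotations (rotation i = S[i:]+S[:i]):
  rot[0] = nnmooononmm$
  rot[1] = nmooononmm$n
  rot[2] = mooononmm$nn
  rot[3] = ooononmm$nnm
  rot[4] = oononmm$nnmo
  rot[5] = ononmm$nnmoo
  rot[6] = nonmm$nnmooo
  rot[7] = onmm$nnmooon
  rot[8] = nmm$nnmooono
  rot[9] = mm$nnmooonon
  rot[10] = m$nnmooononm
  rot[11] = $nnmooononmm
Sorted (with $ < everything):
  sorted[0] = $nnmooononmm  (last char: 'm')
  sorted[1] = m$nnmooononm  (last char: 'm')
  sorted[2] = mm$nnmooonon  (last char: 'n')
  sorted[3] = mooononmm$nn  (last char: 'n')
  sorted[4] = nmm$nnmooono  (last char: 'o')
  sorted[5] = nmooononmm$n  (last char: 'n')
  sorted[6] = nnmooononmm$  (last char: '$')
  sorted[7] = nonmm$nnmooo  (last char: 'o')
  sorted[8] = onmm$nnmooon  (last char: 'n')
  sorted[9] = ononmm$nnmoo  (last char: 'o')
  sorted[10] = oononmm$nnmo  (last char: 'o')
  sorted[11] = ooononmm$nnm  (last char: 'm')
Last column: mmnnon$onoom
Original string S is at sorted index 6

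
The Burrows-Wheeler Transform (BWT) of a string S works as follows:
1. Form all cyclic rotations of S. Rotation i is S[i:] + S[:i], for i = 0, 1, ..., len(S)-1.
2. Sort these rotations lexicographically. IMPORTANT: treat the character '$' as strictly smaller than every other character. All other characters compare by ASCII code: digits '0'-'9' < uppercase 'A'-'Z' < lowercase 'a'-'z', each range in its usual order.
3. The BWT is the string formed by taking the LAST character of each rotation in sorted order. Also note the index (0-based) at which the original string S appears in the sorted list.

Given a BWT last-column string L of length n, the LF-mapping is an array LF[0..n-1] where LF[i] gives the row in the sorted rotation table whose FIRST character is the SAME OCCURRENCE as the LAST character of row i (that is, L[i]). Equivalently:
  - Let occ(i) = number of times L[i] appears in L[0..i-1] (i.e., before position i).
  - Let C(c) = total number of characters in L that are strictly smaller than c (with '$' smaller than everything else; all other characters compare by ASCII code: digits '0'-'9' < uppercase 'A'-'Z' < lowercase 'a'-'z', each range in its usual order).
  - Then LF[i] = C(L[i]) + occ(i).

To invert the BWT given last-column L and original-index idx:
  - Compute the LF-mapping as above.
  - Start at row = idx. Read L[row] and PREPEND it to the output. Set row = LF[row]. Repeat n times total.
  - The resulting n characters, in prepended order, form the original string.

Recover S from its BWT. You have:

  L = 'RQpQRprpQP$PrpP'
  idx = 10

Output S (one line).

LF mapping: 7 4 9 5 8 10 13 11 6 1 0 2 14 12 3
Walk LF starting at row 10, prepending L[row]:
  step 1: row=10, L[10]='$', prepend. Next row=LF[10]=0
  step 2: row=0, L[0]='R', prepend. Next row=LF[0]=7
  step 3: row=7, L[7]='p', prepend. Next row=LF[7]=11
  step 4: row=11, L[11]='P', prepend. Next row=LF[11]=2
  step 5: row=2, L[2]='p', prepend. Next row=LF[2]=9
  step 6: row=9, L[9]='P', prepend. Next row=LF[9]=1
  step 7: row=1, L[1]='Q', prepend. Next row=LF[1]=4
  step 8: row=4, L[4]='R', prepend. Next row=LF[4]=8
  step 9: row=8, L[8]='Q', prepend. Next row=LF[8]=6
  step 10: row=6, L[6]='r', prepend. Next row=LF[6]=13
  step 11: row=13, L[13]='p', prepend. Next row=LF[13]=12
  step 12: row=12, L[12]='r', prepend. Next row=LF[12]=14
  step 13: row=14, L[14]='P', prepend. Next row=LF[14]=3
  step 14: row=3, L[3]='Q', prepend. Next row=LF[3]=5
  step 15: row=5, L[5]='p', prepend. Next row=LF[5]=10
Reversed output: pQPrprQRQPpPpR$

Answer: pQPrprQRQPpPpR$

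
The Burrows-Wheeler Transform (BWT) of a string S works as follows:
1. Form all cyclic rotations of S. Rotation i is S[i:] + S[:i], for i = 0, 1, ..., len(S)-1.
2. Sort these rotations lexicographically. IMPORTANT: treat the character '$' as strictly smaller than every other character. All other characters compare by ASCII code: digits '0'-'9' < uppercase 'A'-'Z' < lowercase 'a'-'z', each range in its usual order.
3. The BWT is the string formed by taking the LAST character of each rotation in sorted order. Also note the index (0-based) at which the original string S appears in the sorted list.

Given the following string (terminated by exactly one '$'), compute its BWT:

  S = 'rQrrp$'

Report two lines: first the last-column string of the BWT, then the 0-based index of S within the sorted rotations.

All 6 rotations (rotation i = S[i:]+S[:i]):
  rot[0] = rQrrp$
  rot[1] = Qrrp$r
  rot[2] = rrp$rQ
  rot[3] = rp$rQr
  rot[4] = p$rQrr
  rot[5] = $rQrrp
Sorted (with $ < everything):
  sorted[0] = $rQrrp  (last char: 'p')
  sorted[1] = Qrrp$r  (last char: 'r')
  sorted[2] = p$rQrr  (last char: 'r')
  sorted[3] = rQrrp$  (last char: '$')
  sorted[4] = rp$rQr  (last char: 'r')
  sorted[5] = rrp$rQ  (last char: 'Q')
Last column: prr$rQ
Original string S is at sorted index 3

Answer: prr$rQ
3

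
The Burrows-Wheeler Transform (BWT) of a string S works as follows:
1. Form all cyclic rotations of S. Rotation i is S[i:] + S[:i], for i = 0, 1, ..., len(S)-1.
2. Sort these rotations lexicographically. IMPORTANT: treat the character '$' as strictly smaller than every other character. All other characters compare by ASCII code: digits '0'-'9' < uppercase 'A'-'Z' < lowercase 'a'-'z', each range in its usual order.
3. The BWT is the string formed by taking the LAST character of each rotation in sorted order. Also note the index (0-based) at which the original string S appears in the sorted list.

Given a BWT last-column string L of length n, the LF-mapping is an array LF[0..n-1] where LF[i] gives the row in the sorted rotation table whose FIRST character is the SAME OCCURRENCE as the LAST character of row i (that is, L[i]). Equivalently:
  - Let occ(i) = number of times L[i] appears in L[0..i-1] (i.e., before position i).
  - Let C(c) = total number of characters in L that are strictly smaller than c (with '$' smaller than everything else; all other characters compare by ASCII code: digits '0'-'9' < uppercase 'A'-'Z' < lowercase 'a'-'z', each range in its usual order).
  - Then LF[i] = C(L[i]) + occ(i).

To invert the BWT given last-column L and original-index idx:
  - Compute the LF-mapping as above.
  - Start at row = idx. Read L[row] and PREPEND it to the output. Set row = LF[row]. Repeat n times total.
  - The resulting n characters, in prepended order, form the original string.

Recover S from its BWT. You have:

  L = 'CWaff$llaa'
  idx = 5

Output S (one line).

Answer: alfalfaWC$

Derivation:
LF mapping: 1 2 3 6 7 0 8 9 4 5
Walk LF starting at row 5, prepending L[row]:
  step 1: row=5, L[5]='$', prepend. Next row=LF[5]=0
  step 2: row=0, L[0]='C', prepend. Next row=LF[0]=1
  step 3: row=1, L[1]='W', prepend. Next row=LF[1]=2
  step 4: row=2, L[2]='a', prepend. Next row=LF[2]=3
  step 5: row=3, L[3]='f', prepend. Next row=LF[3]=6
  step 6: row=6, L[6]='l', prepend. Next row=LF[6]=8
  step 7: row=8, L[8]='a', prepend. Next row=LF[8]=4
  step 8: row=4, L[4]='f', prepend. Next row=LF[4]=7
  step 9: row=7, L[7]='l', prepend. Next row=LF[7]=9
  step 10: row=9, L[9]='a', prepend. Next row=LF[9]=5
Reversed output: alfalfaWC$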